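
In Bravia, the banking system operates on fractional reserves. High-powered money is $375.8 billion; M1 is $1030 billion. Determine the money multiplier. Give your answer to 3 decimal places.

2.741

The money multiplier is m = M / MB = 1030 / 375.8 ≈ 2.74082.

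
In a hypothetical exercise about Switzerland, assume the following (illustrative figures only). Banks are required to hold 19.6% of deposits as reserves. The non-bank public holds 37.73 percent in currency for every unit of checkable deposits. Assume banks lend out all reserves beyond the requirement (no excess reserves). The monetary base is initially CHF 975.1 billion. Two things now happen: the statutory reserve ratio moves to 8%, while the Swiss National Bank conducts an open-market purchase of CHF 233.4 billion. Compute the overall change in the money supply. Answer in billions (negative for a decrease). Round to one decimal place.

CHF 1297.2 billion

Before: m₁ = (1 + 0.3773) / (0.196 + 0.3773) ≈ 2.402407, MB₁ = 975.1, so M₁ = 2.402407 × 975.1 ≈ 2342.5871 billion.
After: m₂ = (1 + 0.3773) / (0.08 + 0.3773) ≈ 3.011808, MB₂ = 975.1 + 233.4 = 1208.5, so M₂ = 3.011808 × 1208.5 ≈ 3639.77 billion.
ΔM = M₂ − M₁ = 3639.77 − 2342.5871 = 1297.1829 billion.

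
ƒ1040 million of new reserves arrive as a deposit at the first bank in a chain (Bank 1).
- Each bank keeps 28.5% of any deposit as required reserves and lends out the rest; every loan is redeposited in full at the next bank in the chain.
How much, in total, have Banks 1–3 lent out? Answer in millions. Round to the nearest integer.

ƒ1655 million

Bank i lends (1 − rr)^i of the original deposit: Bank 1 lends 1040·0.7150 = 743.6000, Bank 2 lends 1040·0.7150² = 531.6740, and so on.
Summing a geometric series: total = 1040·[0.7150·(1 − 0.7150^3) / (1 − 0.7150)] ≈ 1655.4209 million.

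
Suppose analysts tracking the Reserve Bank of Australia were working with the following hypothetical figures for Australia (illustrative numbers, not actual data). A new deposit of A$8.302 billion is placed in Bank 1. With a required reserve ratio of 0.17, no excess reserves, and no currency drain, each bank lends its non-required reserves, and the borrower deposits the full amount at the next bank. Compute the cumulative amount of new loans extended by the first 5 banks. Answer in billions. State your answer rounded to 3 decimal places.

Bank i lends (1 − rr)^i of the original deposit: Bank 1 lends 8.302·0.8300 ≈ 6.8907, Bank 2 lends 8.302·0.8300² ≈ 5.7192, and so on.
Summing a geometric series: total = 8.302·[0.8300·(1 − 0.8300^5) / (1 − 0.8300)] ≈ 24.5671 billion.

A$24.567 billion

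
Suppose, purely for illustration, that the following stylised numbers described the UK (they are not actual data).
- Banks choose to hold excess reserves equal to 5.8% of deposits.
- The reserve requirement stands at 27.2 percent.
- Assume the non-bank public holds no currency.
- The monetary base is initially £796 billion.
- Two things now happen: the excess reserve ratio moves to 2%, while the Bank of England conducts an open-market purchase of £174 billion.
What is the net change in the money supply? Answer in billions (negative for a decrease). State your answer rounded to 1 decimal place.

Before: m₁ = 1 / (0.272 + 0.058) ≈ 3.03030, MB₁ = 796, so M₁ = 3.03030 × 796 = 2412.1188 billion.
After: m₂ = 1 / (0.272 + 0.02) ≈ 3.42466, MB₂ = 796 + 174 = 970, so M₂ = 3.42466 × 970 = 3321.9202 billion.
ΔM = M₂ − M₁ = 3321.9202 − 2412.1188 = 909.8014 billion.

£909.8 billion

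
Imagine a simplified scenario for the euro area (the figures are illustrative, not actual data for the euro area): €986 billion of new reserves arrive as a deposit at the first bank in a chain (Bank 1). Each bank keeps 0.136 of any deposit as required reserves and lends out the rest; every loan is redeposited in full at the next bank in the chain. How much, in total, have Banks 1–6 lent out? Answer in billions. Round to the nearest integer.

€3658 billion

Bank i lends (1 − rr)^i of the original deposit: Bank 1 lends 986·0.8640 = 851.9040, Bank 2 lends 986·0.8640² ≈ 736.0451, and so on.
Summing a geometric series: total = 986·[0.8640·(1 − 0.8640^6) / (1 − 0.8640)] ≈ 3658.2413 billion.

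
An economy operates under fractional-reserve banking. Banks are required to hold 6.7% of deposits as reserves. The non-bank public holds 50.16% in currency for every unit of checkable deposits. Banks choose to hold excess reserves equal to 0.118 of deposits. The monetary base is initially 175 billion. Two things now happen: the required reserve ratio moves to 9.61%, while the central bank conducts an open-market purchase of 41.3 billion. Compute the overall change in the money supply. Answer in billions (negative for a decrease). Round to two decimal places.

Before: m₁ = (1 + 0.5016) / (0.067 + 0.118 + 0.5016) ≈ 2.187008, MB₁ = 175, so M₁ = 2.187008 × 175 = 382.7264 billion.
After: m₂ = (1 + 0.5016) / (0.0961 + 0.118 + 0.5016) ≈ 2.098086, MB₂ = 175 + 41.3 = 216.3, so M₂ = 2.098086 × 216.3 ≈ 453.816 billion.
ΔM = M₂ − M₁ = 453.816 − 382.7264 = 71.0896 billion.

71.09 billion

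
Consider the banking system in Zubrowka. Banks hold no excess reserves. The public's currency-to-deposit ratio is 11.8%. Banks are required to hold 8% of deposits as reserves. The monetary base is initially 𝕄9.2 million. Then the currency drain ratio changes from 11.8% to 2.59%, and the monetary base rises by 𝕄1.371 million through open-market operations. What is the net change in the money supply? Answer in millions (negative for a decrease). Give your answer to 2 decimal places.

Before: m₁ = (1 + 0.118) / (0.08 + 0.118) ≈ 5.64646, MB₁ = 9.2, so M₁ = 5.64646 × 9.2 ≈ 51.9474 million.
After: m₂ = (1 + 0.0259) / (0.08 + 0.0259) ≈ 9.68744, MB₂ = 9.2 + 1.371 = 10.571, so M₂ = 9.68744 × 10.571 ≈ 102.4059 million.
ΔM = M₂ − M₁ = 102.4059 − 51.9474 = 50.4585 million.

𝕄50.46 million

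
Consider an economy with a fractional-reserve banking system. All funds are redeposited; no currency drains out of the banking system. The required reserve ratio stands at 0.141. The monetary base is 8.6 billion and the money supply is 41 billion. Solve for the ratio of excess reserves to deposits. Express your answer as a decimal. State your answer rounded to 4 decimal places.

Using m = M/MB = 41/8.6 ≈ 4.767442. Since m = (1 + c)/(c + rr + e), the denominator satisfies c + rr + e = (1 + c)/m = (1 + 0) / 4.767442 ≈ 0.209756.
With c = 0 and rr = 0.141, the ratio of excess reserves to deposits is 0.209756 − 0 − 0.141 = 0.068756.

0.0688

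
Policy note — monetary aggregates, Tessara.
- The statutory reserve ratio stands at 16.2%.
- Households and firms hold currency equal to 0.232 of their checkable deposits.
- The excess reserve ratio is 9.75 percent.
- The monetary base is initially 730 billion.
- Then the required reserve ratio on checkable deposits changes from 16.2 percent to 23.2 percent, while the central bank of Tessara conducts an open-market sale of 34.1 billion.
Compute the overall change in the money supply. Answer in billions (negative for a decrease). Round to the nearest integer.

-303 billion

Before: m₁ = (1 + 0.232) / (0.162 + 0.0975 + 0.232) ≈ 2.5066, MB₁ = 730, so M₁ = 2.5066 × 730 = 1829.818 billion.
After: m₂ = (1 + 0.232) / (0.232 + 0.0975 + 0.232) ≈ 2.1941, MB₂ = 730 − 34.1 = 695.9, so M₂ = 2.1941 × 695.9 ≈ 1526.8742 billion.
ΔM = M₂ − M₁ = 1526.8742 − 1829.818 = -302.9438 billion.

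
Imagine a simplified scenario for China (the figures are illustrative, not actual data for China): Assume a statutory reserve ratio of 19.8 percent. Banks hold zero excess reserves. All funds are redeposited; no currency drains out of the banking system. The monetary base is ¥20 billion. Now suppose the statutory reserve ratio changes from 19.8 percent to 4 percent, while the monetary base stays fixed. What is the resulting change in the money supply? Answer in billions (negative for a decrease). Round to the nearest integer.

¥399 billion

Initially m₁ = 1 / (0.198) ≈ 5.0505, so M₁ = 5.0505 × 20 = 101.01 billion.
After the change m₂ = 1 / (0.04) = 25, so M₂ = 25 × 20 = 500 billion.
ΔM = M₂ − M₁ = 500 − 101.01 = 398.99 billion.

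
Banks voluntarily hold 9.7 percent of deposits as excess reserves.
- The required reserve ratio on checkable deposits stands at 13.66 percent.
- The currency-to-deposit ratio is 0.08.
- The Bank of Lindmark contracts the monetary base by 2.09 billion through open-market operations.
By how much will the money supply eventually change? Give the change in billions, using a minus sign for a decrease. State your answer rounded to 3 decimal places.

-7.198 billion

The money multiplier is m = (1 + c) / (rr + e + c) = (1 + 0.08) / (0.1366 + 0.097 + 0.08) ≈ 3.44388.
The sale removes 2.09 billion of base, so ΔM = m × ΔMB = 3.44388 × (−2.09) ≈ -7.1977 billion.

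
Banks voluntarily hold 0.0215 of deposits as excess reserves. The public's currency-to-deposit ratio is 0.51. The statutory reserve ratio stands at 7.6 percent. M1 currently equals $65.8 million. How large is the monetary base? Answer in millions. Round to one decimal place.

$26.5 million

The money multiplier is m = (1 + c) / (rr + e + c) = (1 + 0.51) / (0.076 + 0.0215 + 0.51) ≈ 2.4856.
MB = M / m = 65.8 / 2.4856 ≈ 26.4725 million.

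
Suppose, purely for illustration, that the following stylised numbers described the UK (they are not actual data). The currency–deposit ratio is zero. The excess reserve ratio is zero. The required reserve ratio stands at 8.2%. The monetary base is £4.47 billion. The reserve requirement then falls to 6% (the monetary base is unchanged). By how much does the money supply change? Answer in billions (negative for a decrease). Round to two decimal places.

Initially m₁ = 1 / (0.082) ≈ 12.1951, so M₁ = 12.1951 × 4.47 ≈ 54.5121 billion.
After the change m₂ = 1 / (0.06) ≈ 16.6667, so M₂ = 16.6667 × 4.47 ≈ 74.5001 billion.
ΔM = M₂ − M₁ = 74.5001 − 54.5121 = 19.988 billion.

£19.99 billion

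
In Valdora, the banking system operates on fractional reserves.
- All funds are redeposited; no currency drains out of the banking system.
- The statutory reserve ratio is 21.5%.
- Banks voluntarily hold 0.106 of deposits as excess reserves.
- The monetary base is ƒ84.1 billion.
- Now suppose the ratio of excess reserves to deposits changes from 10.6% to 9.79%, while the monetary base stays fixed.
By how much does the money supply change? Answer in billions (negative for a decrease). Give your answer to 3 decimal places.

Initially m₁ = 1 / (0.215 + 0.106) ≈ 3.115265, so M₁ = 3.115265 × 84.1 ≈ 261.9938 billion.
After the change m₂ = 1 / (0.215 + 0.0979) ≈ 3.195909, so M₂ = 3.195909 × 84.1 ≈ 268.7759 billion.
ΔM = M₂ − M₁ = 268.7759 − 261.9938 = 6.7821 billion.

ƒ6.782 billion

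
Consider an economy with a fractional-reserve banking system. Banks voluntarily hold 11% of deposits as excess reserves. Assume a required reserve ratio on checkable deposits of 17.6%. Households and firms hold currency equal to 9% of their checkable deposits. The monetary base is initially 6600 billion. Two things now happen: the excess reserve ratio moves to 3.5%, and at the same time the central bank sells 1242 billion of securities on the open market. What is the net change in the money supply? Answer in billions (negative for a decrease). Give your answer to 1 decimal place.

Before: m₁ = (1 + 0.09) / (0.176 + 0.11 + 0.09) ≈ 2.898936, MB₁ = 6600, so M₁ = 2.898936 × 6600 = 19132.9776 billion.
After: m₂ = (1 + 0.09) / (0.176 + 0.035 + 0.09) ≈ 3.621262, MB₂ = 6600 − 1242 = 5358, so M₂ = 3.621262 × 5358 ≈ 19402.7218 billion.
ΔM = M₂ − M₁ = 19402.7218 − 19132.9776 = 269.7442 billion.

269.7 billion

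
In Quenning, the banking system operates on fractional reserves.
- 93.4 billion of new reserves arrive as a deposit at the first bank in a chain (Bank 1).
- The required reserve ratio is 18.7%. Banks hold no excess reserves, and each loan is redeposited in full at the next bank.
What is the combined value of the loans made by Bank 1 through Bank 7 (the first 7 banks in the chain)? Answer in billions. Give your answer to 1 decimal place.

Bank i lends (1 − rr)^i of the original deposit: Bank 1 lends 93.4·0.8130 = 75.9342, Bank 2 lends 93.4·0.8130² ≈ 61.7345, and so on.
Summing a geometric series: total = 93.4·[0.8130·(1 − 0.8130^7) / (1 − 0.8130)] ≈ 310.7352 billion.

310.7 billion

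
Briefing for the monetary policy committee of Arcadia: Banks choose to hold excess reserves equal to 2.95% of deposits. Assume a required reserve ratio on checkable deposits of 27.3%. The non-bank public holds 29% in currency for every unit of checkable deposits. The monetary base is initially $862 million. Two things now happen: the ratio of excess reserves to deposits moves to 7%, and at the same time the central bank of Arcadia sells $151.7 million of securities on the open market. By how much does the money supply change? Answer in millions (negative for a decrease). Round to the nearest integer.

Before: m₁ = (1 + 0.29) / (0.273 + 0.0295 + 0.29) ≈ 2.1772, MB₁ = 862, so M₁ = 2.1772 × 862 = 1876.7464 million.
After: m₂ = (1 + 0.29) / (0.273 + 0.07 + 0.29) ≈ 2.0379, MB₂ = 862 − 151.7 = 710.3, so M₂ = 2.0379 × 710.3 ≈ 1447.5204 million.
ΔM = M₂ − M₁ = 1447.5204 − 1876.7464 = -429.226 million.

-429 million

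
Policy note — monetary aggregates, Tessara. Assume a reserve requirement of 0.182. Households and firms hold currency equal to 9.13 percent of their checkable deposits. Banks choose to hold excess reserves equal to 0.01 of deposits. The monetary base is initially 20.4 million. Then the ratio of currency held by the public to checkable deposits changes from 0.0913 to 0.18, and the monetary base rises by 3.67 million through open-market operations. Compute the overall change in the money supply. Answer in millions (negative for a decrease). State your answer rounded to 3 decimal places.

Before: m₁ = (1 + 0.0913) / (0.182 + 0.01 + 0.0913) ≈ 3.852100, MB₁ = 20.4, so M₁ = 3.852100 × 20.4 ≈ 78.5828 million.
After: m₂ = (1 + 0.18) / (0.182 + 0.01 + 0.18) ≈ 3.172043, MB₂ = 20.4 + 3.67 = 24.07, so M₂ = 3.172043 × 24.07 ≈ 76.3511 million.
ΔM = M₂ − M₁ = 76.3511 − 78.5828 = -2.2317 million.

-2.232 million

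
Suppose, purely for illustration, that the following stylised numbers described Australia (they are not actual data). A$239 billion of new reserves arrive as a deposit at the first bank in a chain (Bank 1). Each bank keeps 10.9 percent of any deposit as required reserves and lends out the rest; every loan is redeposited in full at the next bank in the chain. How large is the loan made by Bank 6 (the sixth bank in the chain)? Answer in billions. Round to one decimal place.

Each bank lends a fraction (1 − rr) = 0.8910 of the deposit it receives, so Bank 6 receives 239·0.8910^5 and lends 239·0.8910^6 ≈ 119.5815 billion.

A$119.6 billion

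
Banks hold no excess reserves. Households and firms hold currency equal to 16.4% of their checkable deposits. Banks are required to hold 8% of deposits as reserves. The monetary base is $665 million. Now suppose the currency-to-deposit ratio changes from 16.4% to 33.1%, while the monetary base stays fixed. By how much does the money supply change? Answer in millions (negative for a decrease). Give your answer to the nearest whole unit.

-1019 million

Initially m₁ = (1 + 0.164) / (0.08 + 0.164) ≈ 4.7705, so M₁ = 4.7705 × 665 = 3172.3825 million.
After the change m₂ = (1 + 0.331) / (0.08 + 0.331) ≈ 3.2384, so M₂ = 3.2384 × 665 = 2153.536 million.
ΔM = M₂ − M₁ = 2153.536 − 3172.3825 = -1018.8465 million.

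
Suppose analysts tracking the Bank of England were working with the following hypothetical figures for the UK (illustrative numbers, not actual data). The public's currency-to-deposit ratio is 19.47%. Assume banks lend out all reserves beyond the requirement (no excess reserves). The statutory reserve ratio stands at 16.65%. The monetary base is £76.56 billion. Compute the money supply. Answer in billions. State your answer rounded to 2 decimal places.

The money multiplier is m = (1 + c) / (rr + c) = (1 + 0.1947) / (0.1665 + 0.1947) ≈ 3.30759.
So M = m × MB = 3.30759 × 76.56 ≈ 253.2291 billion.

£253.23 billion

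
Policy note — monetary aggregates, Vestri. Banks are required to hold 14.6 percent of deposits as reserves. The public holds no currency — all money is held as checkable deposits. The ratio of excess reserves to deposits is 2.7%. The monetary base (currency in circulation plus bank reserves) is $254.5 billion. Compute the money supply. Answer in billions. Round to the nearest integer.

The money multiplier is m = 1 / (rr + e) = 1 / (0.146 + 0.027) ≈ 5.7803.
So M = m × MB = 5.7803 × 254.5 ≈ 1471.0864 billion.

$1471 billion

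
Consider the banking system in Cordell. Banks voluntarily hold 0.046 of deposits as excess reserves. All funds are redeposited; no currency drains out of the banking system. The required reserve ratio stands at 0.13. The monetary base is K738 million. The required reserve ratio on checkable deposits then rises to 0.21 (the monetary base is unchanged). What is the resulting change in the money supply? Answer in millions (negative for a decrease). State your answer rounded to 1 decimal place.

Initially m₁ = 1 / (0.13 + 0.046) ≈ 5.68182, so M₁ = 5.68182 × 738 ≈ 4193.1832 million.
After the change m₂ = 1 / (0.21 + 0.046) = 3.90625, so M₂ = 3.90625 × 738 = 2882.8125 million.
ΔM = M₂ − M₁ = 2882.8125 − 4193.1832 = -1310.3707 million.

-1310.4 million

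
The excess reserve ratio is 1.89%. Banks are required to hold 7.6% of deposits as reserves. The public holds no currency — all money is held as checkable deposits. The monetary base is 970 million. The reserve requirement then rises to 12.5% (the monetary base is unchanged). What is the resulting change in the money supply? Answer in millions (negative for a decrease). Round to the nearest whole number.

-3480 million

Initially m₁ = 1 / (0.076 + 0.0189) ≈ 10.5374, so M₁ = 10.5374 × 970 = 10221.278 million.
After the change m₂ = 1 / (0.125 + 0.0189) ≈ 6.9493, so M₂ = 6.9493 × 970 = 6740.821 million.
ΔM = M₂ − M₁ = 6740.821 − 10221.278 = -3480.457 million.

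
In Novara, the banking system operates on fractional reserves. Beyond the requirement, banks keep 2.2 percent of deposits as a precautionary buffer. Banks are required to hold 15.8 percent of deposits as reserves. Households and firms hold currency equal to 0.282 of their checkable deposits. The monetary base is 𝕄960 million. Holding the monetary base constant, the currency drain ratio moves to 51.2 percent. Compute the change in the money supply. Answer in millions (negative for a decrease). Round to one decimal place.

-566.3 million

Initially m₁ = (1 + 0.282) / (0.158 + 0.022 + 0.282) ≈ 2.77489, so M₁ = 2.77489 × 960 = 2663.8944 million.
After the change m₂ = (1 + 0.512) / (0.158 + 0.022 + 0.512) ≈ 2.18497, so M₂ = 2.18497 × 960 = 2097.5712 million.
ΔM = M₂ − M₁ = 2097.5712 − 2663.8944 = -566.3232 million.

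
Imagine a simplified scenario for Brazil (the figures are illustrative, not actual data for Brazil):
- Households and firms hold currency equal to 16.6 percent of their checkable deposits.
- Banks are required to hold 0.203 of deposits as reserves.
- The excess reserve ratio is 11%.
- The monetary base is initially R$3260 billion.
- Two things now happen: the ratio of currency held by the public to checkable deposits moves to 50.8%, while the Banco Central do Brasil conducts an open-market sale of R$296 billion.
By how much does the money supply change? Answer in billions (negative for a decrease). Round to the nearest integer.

Before: m₁ = (1 + 0.166) / (0.203 + 0.11 + 0.166) ≈ 2.43424, MB₁ = 3260, so M₁ = 2.43424 × 3260 = 7935.6224 billion.
After: m₂ = (1 + 0.508) / (0.203 + 0.11 + 0.508) ≈ 1.83678, MB₂ = 3260 − 296 = 2964, so M₂ = 1.83678 × 2964 ≈ 5444.2159 billion.
ΔM = M₂ − M₁ = 5444.2159 − 7935.6224 = -2491.4065 billion.

-2491 billion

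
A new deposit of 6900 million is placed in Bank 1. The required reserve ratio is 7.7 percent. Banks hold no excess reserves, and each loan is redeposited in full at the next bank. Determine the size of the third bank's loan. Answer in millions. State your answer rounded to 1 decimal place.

5425.7 million

Each bank lends a fraction (1 − rr) = 0.9230 of the deposit it receives, so Bank 3 receives 6900·0.9230^2 and lends 6900·0.9230^3 ≈ 5425.6802 million.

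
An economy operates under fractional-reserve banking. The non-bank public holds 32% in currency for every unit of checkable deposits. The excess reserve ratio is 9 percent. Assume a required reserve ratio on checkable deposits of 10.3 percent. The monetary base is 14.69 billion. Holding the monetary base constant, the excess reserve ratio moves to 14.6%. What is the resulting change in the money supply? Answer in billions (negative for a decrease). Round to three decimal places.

-3.720 billion

Initially m₁ = (1 + 0.32) / (0.103 + 0.09 + 0.32) ≈ 2.573099, so M₁ = 2.573099 × 14.69 ≈ 37.7988 billion.
After the change m₂ = (1 + 0.32) / (0.103 + 0.146 + 0.32) ≈ 2.319859, so M₂ = 2.319859 × 14.69 ≈ 34.0787 billion.
ΔM = M₂ − M₁ = 34.0787 − 37.7988 = -3.7201 billion.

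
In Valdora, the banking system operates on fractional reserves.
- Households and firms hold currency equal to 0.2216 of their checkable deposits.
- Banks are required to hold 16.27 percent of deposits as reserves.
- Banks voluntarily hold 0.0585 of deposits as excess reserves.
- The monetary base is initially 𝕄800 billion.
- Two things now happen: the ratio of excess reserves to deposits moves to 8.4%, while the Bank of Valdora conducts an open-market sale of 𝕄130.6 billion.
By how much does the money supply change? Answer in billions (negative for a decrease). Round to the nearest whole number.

Before: m₁ = (1 + 0.2216) / (0.1627 + 0.0585 + 0.2216) ≈ 2.7588, MB₁ = 800, so M₁ = 2.7588 × 800 = 2207.04 billion.
After: m₂ = (1 + 0.2216) / (0.1627 + 0.084 + 0.2216) ≈ 2.6086, MB₂ = 800 − 130.6 = 669.4, so M₂ = 2.6086 × 669.4 ≈ 1746.1968 billion.
ΔM = M₂ − M₁ = 1746.1968 − 2207.04 = -460.8432 billion.

-461 billion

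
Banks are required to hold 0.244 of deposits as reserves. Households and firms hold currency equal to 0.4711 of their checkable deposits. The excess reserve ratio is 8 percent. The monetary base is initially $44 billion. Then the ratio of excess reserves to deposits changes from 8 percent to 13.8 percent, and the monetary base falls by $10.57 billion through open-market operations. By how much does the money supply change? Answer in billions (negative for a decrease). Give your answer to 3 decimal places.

Before: m₁ = (1 + 0.4711) / (0.244 + 0.08 + 0.4711) ≈ 1.850208, MB₁ = 44, so M₁ = 1.850208 × 44 ≈ 81.4092 billion.
After: m₂ = (1 + 0.4711) / (0.244 + 0.138 + 0.4711) ≈ 1.724417, MB₂ = 44 − 10.57 = 33.43, so M₂ = 1.724417 × 33.43 ≈ 57.6473 billion.
ΔM = M₂ − M₁ = 57.6473 − 81.4092 = -23.7619 billion.

-23.762 billion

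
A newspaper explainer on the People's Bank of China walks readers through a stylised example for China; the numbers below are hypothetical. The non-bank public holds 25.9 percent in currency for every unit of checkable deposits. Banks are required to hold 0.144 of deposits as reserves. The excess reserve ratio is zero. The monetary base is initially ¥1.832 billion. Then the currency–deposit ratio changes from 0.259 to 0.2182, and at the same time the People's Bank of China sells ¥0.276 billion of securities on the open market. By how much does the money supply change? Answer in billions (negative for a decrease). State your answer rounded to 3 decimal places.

-0.490 billion

Before: m₁ = (1 + 0.259) / (0.144 + 0.259) ≈ 3.12407, MB₁ = 1.832, so M₁ = 3.12407 × 1.832 ≈ 5.7233 billion.
After: m₂ = (1 + 0.2182) / (0.144 + 0.2182) ≈ 3.36334, MB₂ = 1.832 − 0.276 = 1.556, so M₂ = 3.36334 × 1.556 ≈ 5.2334 billion.
ΔM = M₂ − M₁ = 5.2334 − 5.7233 = -0.4899 billion.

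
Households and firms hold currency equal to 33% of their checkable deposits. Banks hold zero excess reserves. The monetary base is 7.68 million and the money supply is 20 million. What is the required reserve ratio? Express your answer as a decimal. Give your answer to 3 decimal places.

0.181

Using m = M/MB = 20/7.68 ≈ 2.604167. Since m = (1 + c)/(c + rr + e), the denominator satisfies c + rr + e = (1 + c)/m = (1 + 0.33) / 2.604167 ≈ 0.510720.
With c = 0.33 and e = 0, the required reserve ratio is 0.510720 − 0.33 − 0 = 0.18072.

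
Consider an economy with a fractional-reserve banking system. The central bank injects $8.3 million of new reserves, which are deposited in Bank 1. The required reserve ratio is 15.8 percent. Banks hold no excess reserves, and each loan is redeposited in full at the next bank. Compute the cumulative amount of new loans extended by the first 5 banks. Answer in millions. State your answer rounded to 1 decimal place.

$25.5 million

Bank i lends (1 − rr)^i of the original deposit: Bank 1 lends 8.3·0.8420 = 6.9886, Bank 2 lends 8.3·0.8420² ≈ 5.8844, and so on.
Summing a geometric series: total = 8.3·[0.8420·(1 − 0.8420^5) / (1 − 0.8420)] ≈ 25.5122 million.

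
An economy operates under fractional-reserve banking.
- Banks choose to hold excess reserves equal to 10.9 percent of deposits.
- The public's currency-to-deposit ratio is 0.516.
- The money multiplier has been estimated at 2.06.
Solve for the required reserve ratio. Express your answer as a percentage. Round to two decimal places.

11.09%

Using m = 2.06. Since m = (1 + c)/(c + rr + e), the denominator satisfies c + rr + e = (1 + c)/m = (1 + 0.516) / 2.06 ≈ 0.735922.
With c = 0.516 and e = 0.109, the required reserve ratio is 0.735922 − 0.516 − 0.109 = 0.110922.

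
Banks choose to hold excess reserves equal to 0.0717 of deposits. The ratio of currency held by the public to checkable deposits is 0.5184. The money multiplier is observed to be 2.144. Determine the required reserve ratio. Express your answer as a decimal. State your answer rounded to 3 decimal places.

Using m = 2.144. Since m = (1 + c)/(c + rr + e), the denominator satisfies c + rr + e = (1 + c)/m = (1 + 0.5184) / 2.144 ≈ 0.708209.
With c = 0.5184 and e = 0.0717, the required reserve ratio is 0.708209 − 0.5184 − 0.0717 = 0.118109.

0.118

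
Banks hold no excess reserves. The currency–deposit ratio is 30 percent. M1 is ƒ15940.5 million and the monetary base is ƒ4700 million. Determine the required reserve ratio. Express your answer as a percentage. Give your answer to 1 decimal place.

Using m = M/MB = 15940.5/4700 ≈ 3.391596. Since m = (1 + c)/(c + rr + e), the denominator satisfies c + rr + e = (1 + c)/m = (1 + 0.3) / 3.391596 ≈ 0.383300.
With c = 0.3 and e = 0, the required reserve ratio is 0.383300 − 0.3 − 0 = 0.0833.

8.3%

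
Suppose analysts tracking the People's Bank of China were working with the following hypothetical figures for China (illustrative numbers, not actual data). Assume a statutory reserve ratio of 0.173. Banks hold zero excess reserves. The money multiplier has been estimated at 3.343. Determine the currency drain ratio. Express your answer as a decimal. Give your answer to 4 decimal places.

0.1800

Using m = 3.343. From m = (1 + c)/(c + rr + e), rearranging gives 1 + c = m·(c + rr + e), so c·(1 − m) = m·(rr + e) − 1.
Hence c = [m·(rr + e) − 1]/(1 − m) = [3.343 × (0.173 + 0) − 1] / (1 − 3.343) ≈ 0.179966.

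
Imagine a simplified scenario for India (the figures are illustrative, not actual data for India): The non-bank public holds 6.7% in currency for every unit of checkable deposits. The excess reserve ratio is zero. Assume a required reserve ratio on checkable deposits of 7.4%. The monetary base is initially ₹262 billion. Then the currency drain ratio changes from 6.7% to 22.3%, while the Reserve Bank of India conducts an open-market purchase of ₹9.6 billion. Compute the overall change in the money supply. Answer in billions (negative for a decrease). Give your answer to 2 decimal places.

Before: m₁ = (1 + 0.067) / (0.074 + 0.067) ≈ 7.567376, MB₁ = 262, so M₁ = 7.567376 × 262 ≈ 1982.6525 billion.
After: m₂ = (1 + 0.223) / (0.074 + 0.223) ≈ 4.117845, MB₂ = 262 + 9.6 = 271.6, so M₂ = 4.117845 × 271.6 ≈ 1118.4067 billion.
ΔM = M₂ − M₁ = 1118.4067 − 1982.6525 = -864.2458 billion.

-864.25 billion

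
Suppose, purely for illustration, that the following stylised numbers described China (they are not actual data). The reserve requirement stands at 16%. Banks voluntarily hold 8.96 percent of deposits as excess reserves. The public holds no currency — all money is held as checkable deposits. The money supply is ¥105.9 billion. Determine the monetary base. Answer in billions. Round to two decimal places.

The money multiplier is m = 1 / (rr + e) = 1 / (0.16 + 0.0896) ≈ 4.006410.
MB = M / m = 105.9 / 4.006410 ≈ 26.4326 billion.

¥26.43 billion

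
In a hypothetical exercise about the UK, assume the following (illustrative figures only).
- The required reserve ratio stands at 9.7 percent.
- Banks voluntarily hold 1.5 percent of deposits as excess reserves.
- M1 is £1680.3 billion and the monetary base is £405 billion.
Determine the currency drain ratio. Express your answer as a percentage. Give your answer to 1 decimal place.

17.0%

Using m = M/MB = 1680.3/405 ≈ 4.148889. From m = (1 + c)/(c + rr + e), rearranging gives 1 + c = m·(c + rr + e), so c·(1 − m) = m·(rr + e) − 1.
Hence c = [m·(rr + e) − 1]/(1 − m) = [4.148889 × (0.097 + 0.015) − 1] / (1 − 4.148889) ≈ 0.170004.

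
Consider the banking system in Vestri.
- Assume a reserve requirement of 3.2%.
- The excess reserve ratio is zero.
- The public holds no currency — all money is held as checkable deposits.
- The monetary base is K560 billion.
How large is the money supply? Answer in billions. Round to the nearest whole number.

K17500 billion

With no currency drain or excess reserves, the money multiplier is m = 1/rr = 1/0.032 = 31.25.
Money supply M = m × MB = 31.25 × 560 = 17500 billion.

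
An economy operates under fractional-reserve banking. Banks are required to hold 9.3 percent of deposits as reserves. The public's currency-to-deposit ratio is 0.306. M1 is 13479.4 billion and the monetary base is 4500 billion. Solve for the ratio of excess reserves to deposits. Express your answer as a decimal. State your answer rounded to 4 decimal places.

0.0370

Using m = M/MB = 13479.4/4500 ≈ 2.995422. Since m = (1 + c)/(c + rr + e), the denominator satisfies c + rr + e = (1 + c)/m = (1 + 0.306) / 2.995422 ≈ 0.435999.
With c = 0.306 and rr = 0.093, the ratio of excess reserves to deposits is 0.435999 − 0.306 − 0.093 = 0.036999.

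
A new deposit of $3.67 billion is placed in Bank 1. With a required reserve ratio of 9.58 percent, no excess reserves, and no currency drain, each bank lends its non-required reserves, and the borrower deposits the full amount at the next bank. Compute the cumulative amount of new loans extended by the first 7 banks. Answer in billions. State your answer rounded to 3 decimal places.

Bank i lends (1 − rr)^i of the original deposit: Bank 1 lends 3.67·0.9042 ≈ 3.3184, Bank 2 lends 3.67·0.9042² ≈ 3.0005, and so on.
Summing a geometric series: total = 3.67·[0.9042·(1 − 0.9042^7) / (1 − 0.9042)] ≈ 17.5224 billion.

$17.522 billion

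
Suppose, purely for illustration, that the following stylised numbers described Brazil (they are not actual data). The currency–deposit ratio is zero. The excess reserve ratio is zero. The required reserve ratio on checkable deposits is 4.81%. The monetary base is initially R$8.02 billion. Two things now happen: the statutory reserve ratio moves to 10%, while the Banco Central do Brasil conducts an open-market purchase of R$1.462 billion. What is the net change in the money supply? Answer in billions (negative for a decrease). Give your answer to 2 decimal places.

-71.92 billion

Before: m₁ = 1 / (0.0481) ≈ 20.79, MB₁ = 8.02, so M₁ = 20.79 × 8.02 = 166.7358 billion.
After: m₂ = 1 / (0.1) = 10, MB₂ = 8.02 + 1.462 = 9.482, so M₂ = 10 × 9.482 = 94.82 billion.
ΔM = M₂ − M₁ = 94.82 − 166.7358 = -71.9158 billion.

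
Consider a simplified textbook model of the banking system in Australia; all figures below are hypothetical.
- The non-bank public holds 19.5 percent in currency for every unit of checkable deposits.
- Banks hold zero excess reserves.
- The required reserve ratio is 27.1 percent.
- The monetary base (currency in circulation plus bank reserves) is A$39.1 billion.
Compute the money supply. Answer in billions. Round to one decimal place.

A$100.3 billion

The money multiplier is m = (1 + c) / (rr + c) = (1 + 0.195) / (0.271 + 0.195) ≈ 2.5644.
So M = m × MB = 2.5644 × 39.1 ≈ 100.268 billion.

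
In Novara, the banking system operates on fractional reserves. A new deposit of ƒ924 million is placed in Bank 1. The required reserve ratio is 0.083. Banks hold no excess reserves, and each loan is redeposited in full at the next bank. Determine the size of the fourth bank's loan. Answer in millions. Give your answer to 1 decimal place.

Each bank lends a fraction (1 − rr) = 0.9170 of the deposit it receives, so Bank 4 receives 924·0.9170^3 and lends 924·0.9170^4 ≈ 653.3551 million.

ƒ653.4 million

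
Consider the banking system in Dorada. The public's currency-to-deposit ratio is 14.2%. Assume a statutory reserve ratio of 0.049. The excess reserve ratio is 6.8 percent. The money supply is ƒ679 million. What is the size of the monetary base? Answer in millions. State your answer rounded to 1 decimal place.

ƒ154.0 million

The money multiplier is m = (1 + c) / (rr + e + c) = (1 + 0.142) / (0.049 + 0.068 + 0.142) ≈ 4.40927.
MB = M / m = 679 / 4.40927 ≈ 153.9937 million.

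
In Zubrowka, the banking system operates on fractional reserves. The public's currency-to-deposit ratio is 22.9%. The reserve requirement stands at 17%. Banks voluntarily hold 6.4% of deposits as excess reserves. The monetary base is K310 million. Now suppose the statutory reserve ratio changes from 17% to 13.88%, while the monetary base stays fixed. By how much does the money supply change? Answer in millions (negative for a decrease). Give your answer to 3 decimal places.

Initially m₁ = (1 + 0.229) / (0.17 + 0.064 + 0.229) ≈ 2.6544276, so M₁ = 2.6544276 × 310 ≈ 822.8726 million.
After the change m₂ = (1 + 0.229) / (0.1388 + 0.064 + 0.229) ≈ 2.8462251, so M₂ = 2.8462251 × 310 ≈ 882.3298 million.
ΔM = M₂ − M₁ = 882.3298 − 822.8726 = 59.4572 million.

K59.457 million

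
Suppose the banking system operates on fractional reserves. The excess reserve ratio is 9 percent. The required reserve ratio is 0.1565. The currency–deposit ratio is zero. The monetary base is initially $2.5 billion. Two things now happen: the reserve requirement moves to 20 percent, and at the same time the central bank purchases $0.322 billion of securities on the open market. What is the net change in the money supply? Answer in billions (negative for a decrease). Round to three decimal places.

Before: m₁ = 1 / (0.1565 + 0.09) ≈ 4.05680, MB₁ = 2.5, so M₁ = 4.05680 × 2.5 = 10.142 billion.
After: m₂ = 1 / (0.2 + 0.09) ≈ 3.44828, MB₂ = 2.5 + 0.322 = 2.822, so M₂ = 3.44828 × 2.822 ≈ 9.731 billion.
ΔM = M₂ − M₁ = 9.731 − 10.142 = -0.411 billion.

-0.411 billion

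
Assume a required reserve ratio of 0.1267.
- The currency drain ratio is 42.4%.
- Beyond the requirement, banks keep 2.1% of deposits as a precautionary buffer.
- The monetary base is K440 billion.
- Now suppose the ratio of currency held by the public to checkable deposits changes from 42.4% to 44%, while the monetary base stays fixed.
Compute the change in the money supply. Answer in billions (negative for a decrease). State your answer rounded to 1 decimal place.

-17.9 billion

Initially m₁ = (1 + 0.424) / (0.1267 + 0.021 + 0.424) ≈ 2.49082, so M₁ = 2.49082 × 440 = 1095.9608 billion.
After the change m₂ = (1 + 0.44) / (0.1267 + 0.021 + 0.44) ≈ 2.45023, so M₂ = 2.45023 × 440 = 1078.1012 billion.
ΔM = M₂ − M₁ = 1078.1012 − 1095.9608 = -17.8596 billion.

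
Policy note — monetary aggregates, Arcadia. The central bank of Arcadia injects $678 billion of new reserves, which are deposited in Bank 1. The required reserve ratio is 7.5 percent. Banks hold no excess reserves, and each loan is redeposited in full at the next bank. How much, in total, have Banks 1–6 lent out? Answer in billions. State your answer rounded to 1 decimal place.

Bank i lends (1 − rr)^i of the original deposit: Bank 1 lends 678·0.9250 = 627.1500, Bank 2 lends 678·0.9250² ≈ 580.1137, and so on.
Summing a geometric series: total = 678·[0.9250·(1 − 0.9250^6) / (1 − 0.9250)] ≈ 3124.0595 billion.

$3124.1 billion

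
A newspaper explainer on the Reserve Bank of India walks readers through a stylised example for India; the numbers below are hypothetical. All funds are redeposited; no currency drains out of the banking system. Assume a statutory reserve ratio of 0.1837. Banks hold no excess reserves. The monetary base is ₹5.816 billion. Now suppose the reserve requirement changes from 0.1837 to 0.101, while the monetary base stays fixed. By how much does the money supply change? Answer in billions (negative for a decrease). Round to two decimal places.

₹25.92 billion

Initially m₁ = 1 / (0.1837) ≈ 5.4437, so M₁ = 5.4437 × 5.816 ≈ 31.6606 billion.
After the change m₂ = 1 / (0.101) ≈ 9.9010, so M₂ = 9.9010 × 5.816 ≈ 57.5842 billion.
ΔM = M₂ − M₁ = 57.5842 − 31.6606 = 25.9236 billion.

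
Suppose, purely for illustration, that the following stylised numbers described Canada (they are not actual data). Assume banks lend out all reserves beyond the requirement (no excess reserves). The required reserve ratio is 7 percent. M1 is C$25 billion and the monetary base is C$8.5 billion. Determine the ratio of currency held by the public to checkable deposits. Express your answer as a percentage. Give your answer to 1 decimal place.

40.9%

Using m = M/MB = 25/8.5 ≈ 2.941176. From m = (1 + c)/(c + rr + e), rearranging gives 1 + c = m·(c + rr + e), so c·(1 − m) = m·(rr + e) − 1.
Hence c = [m·(rr + e) − 1]/(1 − m) = [2.941176 × (0.07 + 0) − 1] / (1 − 2.941176) ≈ 0.409091.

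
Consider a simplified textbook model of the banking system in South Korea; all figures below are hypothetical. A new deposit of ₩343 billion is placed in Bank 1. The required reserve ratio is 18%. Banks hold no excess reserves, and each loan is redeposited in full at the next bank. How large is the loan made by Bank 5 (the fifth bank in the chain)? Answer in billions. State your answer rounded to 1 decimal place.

Each bank lends a fraction (1 − rr) = 0.8200 of the deposit it receives, so Bank 5 receives 343·0.8200^4 and lends 343·0.8200^5 ≈ 127.1638 billion.

₩127.2 billion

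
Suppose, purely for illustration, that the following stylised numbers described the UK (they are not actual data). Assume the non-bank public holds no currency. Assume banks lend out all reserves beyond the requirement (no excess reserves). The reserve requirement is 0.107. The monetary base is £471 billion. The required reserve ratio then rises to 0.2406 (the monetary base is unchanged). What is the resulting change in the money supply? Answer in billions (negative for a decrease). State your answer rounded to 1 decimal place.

Initially m₁ = 1 / (0.107) ≈ 9.34579, so M₁ = 9.34579 × 471 ≈ 4401.8671 billion.
After the change m₂ = 1 / (0.2406) ≈ 4.15628, so M₂ = 4.15628 × 471 ≈ 1957.6079 billion.
ΔM = M₂ − M₁ = 1957.6079 − 4401.8671 = -2444.2592 billion.

-2444.3 billion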